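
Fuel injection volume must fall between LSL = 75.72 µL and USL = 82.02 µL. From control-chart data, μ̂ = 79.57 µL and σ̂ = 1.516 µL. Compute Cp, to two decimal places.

Cp = (USL − LSL) / (6σ̂) = (82.02 − 75.72) / (6 × 1.516) = 6.3000 / 9.0960 = 0.6926

0.69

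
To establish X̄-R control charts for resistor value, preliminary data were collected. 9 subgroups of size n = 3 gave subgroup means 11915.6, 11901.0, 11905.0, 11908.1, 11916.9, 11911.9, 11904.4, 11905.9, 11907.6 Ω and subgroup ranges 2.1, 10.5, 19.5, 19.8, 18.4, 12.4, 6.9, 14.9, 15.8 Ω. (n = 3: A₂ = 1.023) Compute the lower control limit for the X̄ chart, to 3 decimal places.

11894.815

X̄̄ = (11915.6 + 11901.0 + 11905.0 + 11908.1 + 11916.9 + 11911.9 + 11904.4 + 11905.9 + 11907.6) / 9 = 107176.4000 / 9 = 11908.4889
R̄ = (2.1 + 10.5 + 19.5 + 19.8 + 18.4 + 12.4 + 6.9 + 14.9 + 15.8) / 9 = 120.3000 / 9 = 13.3667
LCL = X̄̄ − A₂·R̄ = 11908.4889 − 1.023 × 13.3667 = 11894.8148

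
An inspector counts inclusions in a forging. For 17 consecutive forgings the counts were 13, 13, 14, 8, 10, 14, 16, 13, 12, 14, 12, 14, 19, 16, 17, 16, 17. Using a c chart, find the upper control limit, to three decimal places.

c̄ = (13 + 13 + 14 + 8 + 10 + 14 + 16 + 13 + 12 + 14 + 12 + 14 + 19 + 16 + 17 + 16 + 17) / 17 = 238 / 17 = 14.0000
UCL = c̄ + 3√c̄ = 14.0000 + 3 × √14.0000 = 14.0000 + 3 × 3.7417 = 25.2250

25.225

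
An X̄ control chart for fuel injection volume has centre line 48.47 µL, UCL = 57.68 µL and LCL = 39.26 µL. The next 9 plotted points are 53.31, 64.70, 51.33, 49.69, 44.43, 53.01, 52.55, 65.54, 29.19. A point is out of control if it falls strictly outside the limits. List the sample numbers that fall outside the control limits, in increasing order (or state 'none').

Compare each point to [39.26, 57.68]: sample 2 = 64.70 > UCL; sample 8 = 65.54 > UCL; sample 9 = 29.19 < LCL.

2, 8, 9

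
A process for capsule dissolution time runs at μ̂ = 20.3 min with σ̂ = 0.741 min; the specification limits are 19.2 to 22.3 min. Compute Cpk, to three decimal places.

Cpu = (USL − μ̂) / (3σ̂) = (22.3 − 20.3) / (3 × 0.741) = 0.8997; Cpl = (μ̂ − LSL) / (3σ̂) = (20.3 − 19.2) / (3 × 0.741) = 0.4948; Cpk = min(Cpu, Cpl) = 0.4948

0.495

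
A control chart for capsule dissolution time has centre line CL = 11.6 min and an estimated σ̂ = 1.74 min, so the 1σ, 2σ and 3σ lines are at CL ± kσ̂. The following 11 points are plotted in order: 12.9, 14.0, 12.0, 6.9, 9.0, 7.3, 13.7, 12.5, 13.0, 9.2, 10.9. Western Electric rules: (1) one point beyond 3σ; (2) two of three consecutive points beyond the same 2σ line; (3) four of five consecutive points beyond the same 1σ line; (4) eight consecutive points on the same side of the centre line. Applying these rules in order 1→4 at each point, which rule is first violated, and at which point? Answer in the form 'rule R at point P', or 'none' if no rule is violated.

Zone of each point (C = within 1σ̂, B = 1σ̂–2σ̂, A = 2σ̂–3σ̂, * = beyond 3σ̂; sign = side of CL): 1:+C, 2:+B, 3:+C, 4:-A, 5:-B, 6:-A, 7:+B, 8:+C, 9:+C, 10:-B, 11:-C
Rule 2 (two of three consecutive points beyond the same 2σ limit) is satisfied at point 6.

rule 2 at point 6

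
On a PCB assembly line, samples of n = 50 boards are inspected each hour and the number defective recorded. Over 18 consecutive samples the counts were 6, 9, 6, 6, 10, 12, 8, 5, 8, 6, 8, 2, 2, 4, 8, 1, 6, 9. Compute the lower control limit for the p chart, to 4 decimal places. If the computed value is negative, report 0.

p̄ = Σdᵢ / (k·n) = 116 / (18 × 50) = 0.12889
LCL = p̄ − 3·√(p̄(1−p̄)/n) = 0.12889 − 3 × 0.04739 = -0.01327 → 0 (negative, so LCL = 0)

0.0000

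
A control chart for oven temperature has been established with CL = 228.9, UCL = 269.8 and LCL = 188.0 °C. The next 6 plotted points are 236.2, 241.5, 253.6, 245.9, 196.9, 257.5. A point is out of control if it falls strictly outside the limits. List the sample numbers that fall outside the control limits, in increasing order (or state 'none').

All 6 points lie within [188.0, 269.8].

none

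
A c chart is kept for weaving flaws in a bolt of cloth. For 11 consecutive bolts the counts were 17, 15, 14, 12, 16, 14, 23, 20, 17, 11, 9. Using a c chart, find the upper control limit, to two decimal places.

c̄ = (17 + 15 + 14 + 12 + 16 + 14 + 23 + 20 + 17 + 11 + 9) / 11 = 168 / 11 = 15.2727
UCL = c̄ + 3√c̄ = 15.2727 + 3 × √15.2727 = 15.2727 + 3 × 3.9080 = 26.9968

27.00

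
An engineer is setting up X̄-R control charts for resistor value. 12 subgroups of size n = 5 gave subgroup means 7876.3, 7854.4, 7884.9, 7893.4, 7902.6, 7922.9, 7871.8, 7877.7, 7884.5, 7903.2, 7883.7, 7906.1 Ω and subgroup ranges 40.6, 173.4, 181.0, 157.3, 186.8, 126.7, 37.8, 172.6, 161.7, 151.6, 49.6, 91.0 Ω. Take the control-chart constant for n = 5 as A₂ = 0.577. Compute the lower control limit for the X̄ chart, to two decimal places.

7814.89

X̄̄ = (7876.3 + 7854.4 + 7884.9 + 7893.4 + 7902.6 + 7922.9 + 7871.8 + 7877.7 + 7884.5 + 7903.2 + 7883.7 + 7906.1) / 12 = 94661.5000 / 12 = 7888.4583
R̄ = (40.6 + 173.4 + 181.0 + 157.3 + 186.8 + 126.7 + 37.8 + 172.6 + 161.7 + 151.6 + 49.6 + 91.0) / 12 = 1530.1000 / 12 = 127.5083
LCL = X̄̄ − A₂·R̄ = 7888.4583 − 0.577 × 127.5083 = 7814.8860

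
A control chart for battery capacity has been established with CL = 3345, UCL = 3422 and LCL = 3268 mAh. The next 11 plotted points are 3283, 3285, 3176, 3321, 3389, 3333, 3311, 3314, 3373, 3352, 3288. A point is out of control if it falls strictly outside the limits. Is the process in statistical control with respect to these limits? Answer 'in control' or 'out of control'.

Compare each point to [3268, 3422]: sample 3 = 3176 < LCL.

out of control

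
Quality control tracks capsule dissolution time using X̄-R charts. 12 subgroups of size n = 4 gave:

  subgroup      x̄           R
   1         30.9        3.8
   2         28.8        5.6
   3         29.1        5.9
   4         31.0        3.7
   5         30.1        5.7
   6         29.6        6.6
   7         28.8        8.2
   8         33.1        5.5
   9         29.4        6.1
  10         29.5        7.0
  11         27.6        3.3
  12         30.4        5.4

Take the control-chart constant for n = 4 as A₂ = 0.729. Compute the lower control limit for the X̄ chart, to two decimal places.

X̄̄ = (30.9 + 28.8 + 29.1 + 31.0 + 30.1 + 29.6 + 28.8 + 33.1 + 29.4 + 29.5 + 27.6 + 30.4) / 12 = 358.3000 / 12 = 29.8583
R̄ = (3.8 + 5.6 + 5.9 + 3.7 + 5.7 + 6.6 + 8.2 + 5.5 + 6.1 + 7.0 + 3.3 + 5.4) / 12 = 66.8000 / 12 = 5.5667
LCL = X̄̄ − A₂·R̄ = 29.8583 − 0.729 × 5.5667 = 25.8002

25.80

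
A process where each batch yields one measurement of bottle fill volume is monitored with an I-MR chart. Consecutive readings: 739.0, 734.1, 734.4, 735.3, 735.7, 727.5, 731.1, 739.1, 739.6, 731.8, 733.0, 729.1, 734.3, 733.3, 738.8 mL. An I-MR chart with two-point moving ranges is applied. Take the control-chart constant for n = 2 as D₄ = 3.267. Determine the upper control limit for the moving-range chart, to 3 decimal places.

Moving ranges: 4.9, 0.3, 0.9, 0.4, 8.2, 3.6, 8.0, 0.5, 7.8, 1.2, 3.9, 5.2, 1.0, 5.5; M̄R̄ = 51.4000 / 14 = 3.6714
UCL_MR = D₄·M̄R̄ = 3.267 × 3.6714 = 11.9946

11.995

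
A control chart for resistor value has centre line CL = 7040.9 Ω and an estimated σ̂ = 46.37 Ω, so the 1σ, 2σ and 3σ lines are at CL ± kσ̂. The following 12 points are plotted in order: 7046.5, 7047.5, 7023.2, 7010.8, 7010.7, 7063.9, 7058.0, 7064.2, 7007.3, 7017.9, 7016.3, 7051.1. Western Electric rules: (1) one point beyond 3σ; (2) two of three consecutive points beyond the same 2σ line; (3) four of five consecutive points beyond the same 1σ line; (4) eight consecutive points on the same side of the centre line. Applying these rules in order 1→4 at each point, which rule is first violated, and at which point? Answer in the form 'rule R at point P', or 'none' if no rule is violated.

Zone of each point (C = within 1σ̂, B = 1σ̂–2σ̂, A = 2σ̂–3σ̂, * = beyond 3σ̂; sign = side of CL): 1:+C, 2:+C, 3:-C, 4:-C, 5:-C, 6:+C, 7:+C, 8:+C, 9:-C, 10:-C, 11:-C, 12:+C
No rule fires across all 12 points.

none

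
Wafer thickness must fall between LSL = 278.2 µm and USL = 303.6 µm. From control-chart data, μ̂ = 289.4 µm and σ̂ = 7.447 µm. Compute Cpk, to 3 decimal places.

Cpu = (USL − μ̂) / (3σ̂) = (303.6 − 289.4) / (3 × 7.447) = 0.6356; Cpl = (μ̂ − LSL) / (3σ̂) = (289.4 − 278.2) / (3 × 7.447) = 0.5013; Cpk = min(Cpu, Cpl) = 0.5013

0.501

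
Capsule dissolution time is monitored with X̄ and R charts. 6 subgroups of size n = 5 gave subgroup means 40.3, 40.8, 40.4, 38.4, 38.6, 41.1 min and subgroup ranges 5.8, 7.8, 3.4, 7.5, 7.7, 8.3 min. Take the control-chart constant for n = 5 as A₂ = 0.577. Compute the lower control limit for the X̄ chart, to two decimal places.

36.04

X̄̄ = (40.3 + 40.8 + 40.4 + 38.4 + 38.6 + 41.1) / 6 = 239.6000 / 6 = 39.9333
R̄ = (5.8 + 7.8 + 3.4 + 7.5 + 7.7 + 8.3) / 6 = 40.5000 / 6 = 6.7500
LCL = X̄̄ − A₂·R̄ = 39.9333 − 0.577 × 6.7500 = 36.0386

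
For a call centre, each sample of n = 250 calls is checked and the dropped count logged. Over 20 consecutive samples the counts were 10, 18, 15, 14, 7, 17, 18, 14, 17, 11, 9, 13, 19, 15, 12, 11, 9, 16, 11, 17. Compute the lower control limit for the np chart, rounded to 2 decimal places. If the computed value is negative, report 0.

2.87

p̄ = Σdᵢ / (k·n) = 273 / (20 × 250) = 0.05460
LCL = np̄ − 3·√(np̄(1−p̄)) = 13.6500 − 3 × 3.5923 = 2.8731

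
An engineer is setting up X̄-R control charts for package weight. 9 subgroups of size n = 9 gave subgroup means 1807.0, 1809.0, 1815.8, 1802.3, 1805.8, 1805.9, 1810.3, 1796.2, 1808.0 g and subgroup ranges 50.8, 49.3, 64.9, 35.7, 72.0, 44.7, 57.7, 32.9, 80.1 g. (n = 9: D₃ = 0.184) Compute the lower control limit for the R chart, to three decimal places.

9.979

R̄ = (50.8 + 49.3 + 64.9 + 35.7 + 72.0 + 44.7 + 57.7 + 32.9 + 80.1) / 9 = 488.1000 / 9 = 54.2333
LCL_R = D₃·R̄ = 0.184 × 54.2333 = 9.9789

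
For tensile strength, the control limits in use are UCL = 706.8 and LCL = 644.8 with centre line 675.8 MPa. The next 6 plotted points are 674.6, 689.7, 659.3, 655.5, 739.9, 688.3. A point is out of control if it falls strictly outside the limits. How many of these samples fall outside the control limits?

1

Compare each point to [644.8, 706.8]: sample 5 = 739.9 > UCL.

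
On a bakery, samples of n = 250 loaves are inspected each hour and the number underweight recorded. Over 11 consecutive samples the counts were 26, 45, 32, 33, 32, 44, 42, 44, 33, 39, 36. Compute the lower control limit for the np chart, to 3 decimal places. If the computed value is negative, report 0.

p̄ = Σdᵢ / (k·n) = 406 / (11 × 250) = 0.14764
LCL = np̄ − 3·√(np̄(1−p̄)) = 36.9091 − 3 × 5.6089 = 20.0823

20.082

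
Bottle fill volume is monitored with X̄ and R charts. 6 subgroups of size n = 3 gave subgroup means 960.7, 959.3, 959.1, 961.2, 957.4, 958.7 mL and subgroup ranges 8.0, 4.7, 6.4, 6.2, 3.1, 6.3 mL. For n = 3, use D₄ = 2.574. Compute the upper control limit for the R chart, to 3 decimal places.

14.886

R̄ = (8.0 + 4.7 + 6.4 + 6.2 + 3.1 + 6.3) / 6 = 34.7000 / 6 = 5.7833
UCL_R = D₄·R̄ = 2.574 × 5.7833 = 14.8863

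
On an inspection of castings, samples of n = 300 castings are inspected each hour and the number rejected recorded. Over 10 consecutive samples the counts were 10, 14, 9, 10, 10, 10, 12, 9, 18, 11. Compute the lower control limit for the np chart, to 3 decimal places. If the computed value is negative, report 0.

p̄ = Σdᵢ / (k·n) = 113 / (10 × 300) = 0.03767
LCL = np̄ − 3·√(np̄(1−p̄)) = 11.3000 − 3 × 3.2976 = 1.4071

1.407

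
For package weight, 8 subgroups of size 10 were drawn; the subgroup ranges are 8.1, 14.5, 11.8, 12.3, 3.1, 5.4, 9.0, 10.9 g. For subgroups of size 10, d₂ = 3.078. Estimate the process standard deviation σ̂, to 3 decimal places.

3.050

R̄ = (8.1 + 14.5 + 11.8 + 12.3 + 3.1 + 5.4 + 9.0 + 10.9) / 8 = 9.3875
σ̂ = R̄ / d₂ = 9.3875 / 3.078 = 3.0499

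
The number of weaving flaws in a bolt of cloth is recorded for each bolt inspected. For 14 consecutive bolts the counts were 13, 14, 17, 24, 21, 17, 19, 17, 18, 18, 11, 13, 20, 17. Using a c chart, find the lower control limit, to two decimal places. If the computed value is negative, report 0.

4.68

c̄ = (13 + 14 + 17 + 24 + 21 + 17 + 19 + 17 + 18 + 18 + 11 + 13 + 20 + 17) / 14 = 239 / 14 = 17.0714
LCL = c̄ − 3√c̄ = 17.0714 − 3 × 4.1318 = 4.6762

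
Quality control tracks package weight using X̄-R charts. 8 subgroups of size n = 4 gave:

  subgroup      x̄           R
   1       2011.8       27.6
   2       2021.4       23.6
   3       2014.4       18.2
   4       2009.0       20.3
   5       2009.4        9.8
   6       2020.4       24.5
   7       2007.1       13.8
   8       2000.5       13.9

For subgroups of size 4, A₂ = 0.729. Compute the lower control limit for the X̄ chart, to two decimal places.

X̄̄ = (2011.8 + 2021.4 + 2014.4 + 2009.0 + 2009.4 + 2020.4 + 2007.1 + 2000.5) / 8 = 16094.0000 / 8 = 2011.7500
R̄ = (27.6 + 23.6 + 18.2 + 20.3 + 9.8 + 24.5 + 13.8 + 13.9) / 8 = 151.7000 / 8 = 18.9625
LCL = X̄̄ − A₂·R̄ = 2011.7500 − 0.729 × 18.9625 = 1997.9263

1997.93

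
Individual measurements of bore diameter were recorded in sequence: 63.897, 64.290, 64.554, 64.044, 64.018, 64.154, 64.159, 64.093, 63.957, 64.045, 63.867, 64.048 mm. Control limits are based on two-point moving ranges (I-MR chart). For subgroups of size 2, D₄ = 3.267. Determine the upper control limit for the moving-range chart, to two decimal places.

0.59

Moving ranges: 0.393, 0.264, 0.510, 0.026, 0.136, 0.005, 0.066, 0.136, 0.088, 0.178, 0.181; M̄R̄ = 1.9830 / 11 = 0.1803
UCL_MR = D₄·M̄R̄ = 3.267 × 0.1803 = 0.5890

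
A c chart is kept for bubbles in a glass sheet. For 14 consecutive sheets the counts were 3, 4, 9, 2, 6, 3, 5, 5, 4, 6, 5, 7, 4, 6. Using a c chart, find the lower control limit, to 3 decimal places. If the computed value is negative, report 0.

c̄ = (3 + 4 + 9 + 2 + 6 + 3 + 5 + 5 + 4 + 6 + 5 + 7 + 4 + 6) / 14 = 69 / 14 = 4.9286
LCL = c̄ − 3√c̄ = 4.9286 − 3 × 2.2200 = -1.7315 → 0 (cannot be negative)

0.000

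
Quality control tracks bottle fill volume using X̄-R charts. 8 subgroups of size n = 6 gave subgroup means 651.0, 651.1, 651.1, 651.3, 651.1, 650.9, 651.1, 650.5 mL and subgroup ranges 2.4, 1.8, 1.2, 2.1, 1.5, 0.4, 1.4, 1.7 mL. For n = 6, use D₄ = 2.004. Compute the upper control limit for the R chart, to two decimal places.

R̄ = (2.4 + 1.8 + 1.2 + 2.1 + 1.5 + 0.4 + 1.4 + 1.7) / 8 = 12.5000 / 8 = 1.5625
UCL_R = D₄·R̄ = 2.004 × 1.5625 = 3.1313

3.13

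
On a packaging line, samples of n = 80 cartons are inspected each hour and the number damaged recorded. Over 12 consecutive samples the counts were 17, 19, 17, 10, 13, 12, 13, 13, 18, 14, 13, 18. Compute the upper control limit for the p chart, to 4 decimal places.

0.3144

p̄ = Σdᵢ / (k·n) = 177 / (12 × 80) = 0.18438
UCL = p̄ + 3·√(p̄(1−p̄)/n) = 0.18438 + 3 × √(0.18438×0.81563/80) = 0.18438 + 3 × 0.04336 = 0.31444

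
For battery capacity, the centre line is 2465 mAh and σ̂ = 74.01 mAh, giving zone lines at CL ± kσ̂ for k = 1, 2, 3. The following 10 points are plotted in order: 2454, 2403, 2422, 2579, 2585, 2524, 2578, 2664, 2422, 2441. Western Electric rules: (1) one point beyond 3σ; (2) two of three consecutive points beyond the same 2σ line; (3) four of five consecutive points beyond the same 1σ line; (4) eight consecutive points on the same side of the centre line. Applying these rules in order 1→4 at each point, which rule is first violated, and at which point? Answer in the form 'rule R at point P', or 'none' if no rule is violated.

rule 3 at point 8

Zone of each point (C = within 1σ̂, B = 1σ̂–2σ̂, A = 2σ̂–3σ̂, * = beyond 3σ̂; sign = side of CL): 1:-C, 2:-C, 3:-C, 4:+B, 5:+B, 6:+C, 7:+B, 8:+A, 9:-C, 10:-C
Rule 3 (four of five consecutive points beyond the same 1σ limit) is satisfied at point 8.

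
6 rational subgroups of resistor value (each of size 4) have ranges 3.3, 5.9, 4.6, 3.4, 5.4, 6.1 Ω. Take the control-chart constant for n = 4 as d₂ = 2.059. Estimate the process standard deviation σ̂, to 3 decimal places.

R̄ = (3.3 + 5.9 + 4.6 + 3.4 + 5.4 + 6.1) / 6 = 4.7833
σ̂ = R̄ / d₂ = 4.7833 / 2.059 = 2.3231

2.323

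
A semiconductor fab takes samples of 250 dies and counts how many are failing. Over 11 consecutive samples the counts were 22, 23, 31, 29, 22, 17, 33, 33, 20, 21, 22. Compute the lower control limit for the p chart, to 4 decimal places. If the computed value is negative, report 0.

p̄ = Σdᵢ / (k·n) = 273 / (11 × 250) = 0.09927
LCL = p̄ − 3·√(p̄(1−p̄)/n) = 0.09927 − 3 × 0.01891 = 0.04254

0.0425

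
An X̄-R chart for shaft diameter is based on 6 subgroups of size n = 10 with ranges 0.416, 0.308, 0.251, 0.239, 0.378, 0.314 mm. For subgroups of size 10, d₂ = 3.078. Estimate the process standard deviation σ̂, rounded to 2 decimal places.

0.10

R̄ = (0.416 + 0.308 + 0.251 + 0.239 + 0.378 + 0.314) / 6 = 0.3177
σ̂ = R̄ / d₂ = 0.3177 / 3.078 = 0.1032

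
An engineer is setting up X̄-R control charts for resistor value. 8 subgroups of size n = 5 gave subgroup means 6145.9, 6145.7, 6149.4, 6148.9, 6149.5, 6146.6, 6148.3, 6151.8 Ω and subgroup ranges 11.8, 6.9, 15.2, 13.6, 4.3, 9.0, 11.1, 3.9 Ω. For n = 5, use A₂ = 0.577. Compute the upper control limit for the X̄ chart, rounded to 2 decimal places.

6153.73

X̄̄ = (6145.9 + 6145.7 + 6149.4 + 6148.9 + 6149.5 + 6146.6 + 6148.3 + 6151.8) / 8 = 49186.1000 / 8 = 6148.2625
R̄ = (11.8 + 6.9 + 15.2 + 13.6 + 4.3 + 9.0 + 11.1 + 3.9) / 8 = 75.8000 / 8 = 9.4750
UCL = X̄̄ + A₂·R̄ = 6148.2625 + 0.577 × 9.4750 = 6153.7296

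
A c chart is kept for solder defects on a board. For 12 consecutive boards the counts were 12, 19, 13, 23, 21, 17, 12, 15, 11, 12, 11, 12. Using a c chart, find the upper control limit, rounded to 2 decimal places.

26.39

c̄ = (12 + 19 + 13 + 23 + 21 + 17 + 12 + 15 + 11 + 12 + 11 + 12) / 12 = 178 / 12 = 14.8333
UCL = c̄ + 3√c̄ = 14.8333 + 3 × √14.8333 = 14.8333 + 3 × 3.8514 = 26.3876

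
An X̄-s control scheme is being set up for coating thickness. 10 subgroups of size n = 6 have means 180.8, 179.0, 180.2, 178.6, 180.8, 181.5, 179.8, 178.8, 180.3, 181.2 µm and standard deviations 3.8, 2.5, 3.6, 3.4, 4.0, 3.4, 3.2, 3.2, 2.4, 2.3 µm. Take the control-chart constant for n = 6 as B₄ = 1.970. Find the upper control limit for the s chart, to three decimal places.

s̄ = (3.8 + 2.5 + 3.6 + 3.4 + 4.0 + 3.4 + 3.2 + 3.2 + 2.4 + 2.3) / 10 = 3.1800
UCL_s = B₄·s̄ = 1.970 × 3.1800 = 6.2646

6.265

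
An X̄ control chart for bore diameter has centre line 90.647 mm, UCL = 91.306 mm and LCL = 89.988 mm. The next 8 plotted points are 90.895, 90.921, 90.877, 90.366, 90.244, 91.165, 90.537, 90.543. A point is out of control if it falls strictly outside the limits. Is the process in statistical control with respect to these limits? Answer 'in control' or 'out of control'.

All 8 points lie within [89.988, 91.306].

in control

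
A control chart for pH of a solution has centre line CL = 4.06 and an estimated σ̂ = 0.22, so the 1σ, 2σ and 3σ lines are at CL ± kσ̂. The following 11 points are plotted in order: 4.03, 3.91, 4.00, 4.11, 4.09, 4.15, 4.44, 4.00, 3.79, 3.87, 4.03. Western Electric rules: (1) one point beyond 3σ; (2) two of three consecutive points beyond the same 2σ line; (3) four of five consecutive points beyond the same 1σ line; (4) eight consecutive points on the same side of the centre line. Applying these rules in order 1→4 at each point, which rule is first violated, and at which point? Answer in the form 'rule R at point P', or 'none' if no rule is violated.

Zone of each point (C = within 1σ̂, B = 1σ̂–2σ̂, A = 2σ̂–3σ̂, * = beyond 3σ̂; sign = side of CL): 1:-C, 2:-C, 3:-C, 4:+C, 5:+C, 6:+C, 7:+B, 8:-C, 9:-B, 10:-C, 11:-C
No rule fires across all 11 points.

none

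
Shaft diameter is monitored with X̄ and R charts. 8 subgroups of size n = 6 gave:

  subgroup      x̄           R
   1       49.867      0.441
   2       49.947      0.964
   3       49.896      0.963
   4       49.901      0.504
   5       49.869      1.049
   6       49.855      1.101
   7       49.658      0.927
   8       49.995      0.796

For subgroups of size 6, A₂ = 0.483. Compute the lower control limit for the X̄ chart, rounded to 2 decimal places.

49.47

X̄̄ = (49.867 + 49.947 + 49.896 + 49.901 + 49.869 + 49.855 + 49.658 + 49.995) / 8 = 398.9880 / 8 = 49.8735
R̄ = (0.441 + 0.964 + 0.963 + 0.504 + 1.049 + 1.101 + 0.927 + 0.796) / 8 = 6.7450 / 8 = 0.8431
LCL = X̄̄ − A₂·R̄ = 49.8735 − 0.483 × 0.8431 = 49.4663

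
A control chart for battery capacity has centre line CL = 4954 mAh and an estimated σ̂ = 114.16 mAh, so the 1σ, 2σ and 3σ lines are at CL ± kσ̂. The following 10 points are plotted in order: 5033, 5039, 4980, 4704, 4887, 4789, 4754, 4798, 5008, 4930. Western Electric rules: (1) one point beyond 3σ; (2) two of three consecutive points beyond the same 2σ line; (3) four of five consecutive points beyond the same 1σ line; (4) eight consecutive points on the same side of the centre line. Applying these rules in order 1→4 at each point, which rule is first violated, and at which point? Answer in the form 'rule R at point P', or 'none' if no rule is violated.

rule 3 at point 8

Zone of each point (C = within 1σ̂, B = 1σ̂–2σ̂, A = 2σ̂–3σ̂, * = beyond 3σ̂; sign = side of CL): 1:+C, 2:+C, 3:+C, 4:-A, 5:-C, 6:-B, 7:-B, 8:-B, 9:+C, 10:-C
Rule 3 (four of five consecutive points beyond the same 1σ limit) is satisfied at point 8.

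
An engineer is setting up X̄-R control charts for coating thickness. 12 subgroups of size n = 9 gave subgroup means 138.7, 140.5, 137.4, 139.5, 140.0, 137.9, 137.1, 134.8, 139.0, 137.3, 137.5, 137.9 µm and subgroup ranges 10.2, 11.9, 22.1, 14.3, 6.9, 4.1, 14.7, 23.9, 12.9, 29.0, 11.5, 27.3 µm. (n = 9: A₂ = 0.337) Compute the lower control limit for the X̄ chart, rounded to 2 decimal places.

132.83

X̄̄ = (138.7 + 140.5 + 137.4 + 139.5 + 140.0 + 137.9 + 137.1 + 134.8 + 139.0 + 137.3 + 137.5 + 137.9) / 12 = 1657.6000 / 12 = 138.1333
R̄ = (10.2 + 11.9 + 22.1 + 14.3 + 6.9 + 4.1 + 14.7 + 23.9 + 12.9 + 29.0 + 11.5 + 27.3) / 12 = 188.8000 / 12 = 15.7333
LCL = X̄̄ − A₂·R̄ = 138.1333 − 0.337 × 15.7333 = 132.8312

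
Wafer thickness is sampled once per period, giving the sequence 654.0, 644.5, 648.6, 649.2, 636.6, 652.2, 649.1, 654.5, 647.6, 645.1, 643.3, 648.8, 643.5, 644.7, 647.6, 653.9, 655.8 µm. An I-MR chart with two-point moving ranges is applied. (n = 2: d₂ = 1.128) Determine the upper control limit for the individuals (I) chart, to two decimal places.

662.34

X̄ = (654.0 + 644.5 + 648.6 + 649.2 + 636.6 + 652.2 + 649.1 + 654.5 + 647.6 + 645.1 + 643.3 + 648.8 + 643.5 + 644.7 + 647.6 + 653.9 + 655.8) / 17 = 648.1765
Moving ranges: 9.5, 4.1, 0.6, 12.6, 15.6, 3.1, 5.4, 6.9, 2.5, 1.8, 5.5, 5.3, 1.2, 2.9, 6.3, 1.9; M̄R̄ = 85.2000 / 16 = 5.3250
UCL = X̄ + 3·M̄R̄/d₂ = 648.1765 + 3 × 5.3250 / 1.128 = 662.3387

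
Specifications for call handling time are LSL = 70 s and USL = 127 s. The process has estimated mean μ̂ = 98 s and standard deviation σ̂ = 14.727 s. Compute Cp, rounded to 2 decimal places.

0.65

Cp = (USL − LSL) / (6σ̂) = (127 − 70) / (6 × 14.727) = 57.0000 / 88.3620 = 0.6451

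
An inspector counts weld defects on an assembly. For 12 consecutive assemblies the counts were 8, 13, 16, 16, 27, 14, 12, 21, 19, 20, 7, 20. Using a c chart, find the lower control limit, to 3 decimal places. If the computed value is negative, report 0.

4.052

c̄ = (8 + 13 + 16 + 16 + 27 + 14 + 12 + 21 + 19 + 20 + 7 + 20) / 12 = 193 / 12 = 16.0833
LCL = c̄ − 3√c̄ = 16.0833 − 3 × 4.0104 = 4.0521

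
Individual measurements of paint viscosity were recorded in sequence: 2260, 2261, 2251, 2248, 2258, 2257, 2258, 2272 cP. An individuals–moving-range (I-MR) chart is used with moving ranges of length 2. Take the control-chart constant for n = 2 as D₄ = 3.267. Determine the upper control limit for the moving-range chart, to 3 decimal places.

Moving ranges: 1, 10, 3, 10, 1, 1, 14; M̄R̄ = 40.0000 / 7 = 5.7143
UCL_MR = D₄·M̄R̄ = 3.267 × 5.7143 = 18.6686

18.669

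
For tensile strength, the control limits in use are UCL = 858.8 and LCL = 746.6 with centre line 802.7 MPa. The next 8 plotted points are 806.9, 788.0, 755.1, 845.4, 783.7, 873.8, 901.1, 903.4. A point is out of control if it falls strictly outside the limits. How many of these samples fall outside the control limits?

Compare each point to [746.6, 858.8]: sample 6 = 873.8 > UCL; sample 7 = 901.1 > UCL; sample 8 = 903.4 > UCL.

3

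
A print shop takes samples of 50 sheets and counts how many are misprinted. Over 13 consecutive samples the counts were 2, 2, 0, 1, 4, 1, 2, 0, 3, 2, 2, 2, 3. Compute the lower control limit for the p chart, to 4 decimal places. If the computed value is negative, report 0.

p̄ = Σdᵢ / (k·n) = 24 / (13 × 50) = 0.03692
LCL = p̄ − 3·√(p̄(1−p̄)/n) = 0.03692 − 3 × 0.02667 = -0.04308 → 0 (negative, so LCL = 0)

0.0000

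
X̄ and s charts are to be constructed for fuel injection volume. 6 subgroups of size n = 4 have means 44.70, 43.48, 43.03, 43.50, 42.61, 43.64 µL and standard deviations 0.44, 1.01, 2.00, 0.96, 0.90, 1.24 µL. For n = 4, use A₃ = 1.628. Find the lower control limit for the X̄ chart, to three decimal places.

X̄̄ = (44.70 + 43.48 + 43.03 + 43.50 + 42.61 + 43.64) / 6 = 43.4933
s̄ = (0.44 + 1.01 + 2.00 + 0.96 + 0.90 + 1.24) / 6 = 1.0917
LCL = X̄̄ − A₃·s̄ = 43.4933 − 1.628 × 1.0917 = 41.7161

41.716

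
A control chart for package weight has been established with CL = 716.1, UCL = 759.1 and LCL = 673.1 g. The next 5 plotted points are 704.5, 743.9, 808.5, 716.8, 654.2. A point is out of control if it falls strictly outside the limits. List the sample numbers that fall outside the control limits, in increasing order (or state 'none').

Compare each point to [673.1, 759.1]: sample 3 = 808.5 > UCL; sample 5 = 654.2 < LCL.

3, 5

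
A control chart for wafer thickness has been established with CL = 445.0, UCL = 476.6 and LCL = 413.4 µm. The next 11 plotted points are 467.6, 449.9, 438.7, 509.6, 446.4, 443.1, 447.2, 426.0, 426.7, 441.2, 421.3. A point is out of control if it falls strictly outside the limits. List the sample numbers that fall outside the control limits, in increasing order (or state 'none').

4

Compare each point to [413.4, 476.6]: sample 4 = 509.6 > UCL.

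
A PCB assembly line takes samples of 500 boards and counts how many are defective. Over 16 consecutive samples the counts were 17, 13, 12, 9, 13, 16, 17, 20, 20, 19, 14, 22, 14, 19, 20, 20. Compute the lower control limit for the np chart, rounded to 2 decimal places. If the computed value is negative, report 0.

4.56

p̄ = Σdᵢ / (k·n) = 265 / (16 × 500) = 0.03313
LCL = np̄ − 3·√(np̄(1−p̄)) = 16.5625 − 3 × 4.0017 = 4.5573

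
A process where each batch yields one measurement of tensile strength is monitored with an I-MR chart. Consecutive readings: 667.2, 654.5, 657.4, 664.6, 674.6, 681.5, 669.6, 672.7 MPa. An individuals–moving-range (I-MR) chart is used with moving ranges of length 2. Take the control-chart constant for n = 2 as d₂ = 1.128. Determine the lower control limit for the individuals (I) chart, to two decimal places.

646.98

X̄ = (667.2 + 654.5 + 657.4 + 664.6 + 674.6 + 681.5 + 669.6 + 672.7) / 8 = 667.7625
Moving ranges: 12.7, 2.9, 7.2, 10.0, 6.9, 11.9, 3.1; M̄R̄ = 54.7000 / 7 = 7.8143
LCL = X̄ − 3·M̄R̄/d₂ = 667.7625 − 3 × 7.8143 / 1.128 = 646.9798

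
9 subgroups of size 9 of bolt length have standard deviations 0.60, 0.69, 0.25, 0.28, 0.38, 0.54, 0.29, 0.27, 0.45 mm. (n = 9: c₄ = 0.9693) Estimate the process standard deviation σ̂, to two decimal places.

s̄ = (0.60 + 0.69 + 0.25 + 0.28 + 0.38 + 0.54 + 0.29 + 0.27 + 0.45) / 9 = 0.4167
σ̂ = s̄ / c₄ = 0.4167 / 0.9693 = 0.4299

0.43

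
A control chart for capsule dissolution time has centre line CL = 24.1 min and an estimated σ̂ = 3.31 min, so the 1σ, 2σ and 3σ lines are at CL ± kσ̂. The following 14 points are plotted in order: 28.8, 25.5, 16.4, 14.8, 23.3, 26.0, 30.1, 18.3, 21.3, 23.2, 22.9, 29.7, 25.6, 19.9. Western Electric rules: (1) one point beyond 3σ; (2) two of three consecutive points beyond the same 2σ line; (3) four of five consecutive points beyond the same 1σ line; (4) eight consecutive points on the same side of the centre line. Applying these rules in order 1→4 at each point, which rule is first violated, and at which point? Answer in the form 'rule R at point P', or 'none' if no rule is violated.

rule 2 at point 4

Zone of each point (C = within 1σ̂, B = 1σ̂–2σ̂, A = 2σ̂–3σ̂, * = beyond 3σ̂; sign = side of CL): 1:+B, 2:+C, 3:-A, 4:-A, 5:-C, 6:+C, 7:+B, 8:-B, 9:-C, 10:-C, 11:-C, 12:+B, 13:+C, 14:-B
Rule 2 (two of three consecutive points beyond the same 2σ limit) is satisfied at point 4.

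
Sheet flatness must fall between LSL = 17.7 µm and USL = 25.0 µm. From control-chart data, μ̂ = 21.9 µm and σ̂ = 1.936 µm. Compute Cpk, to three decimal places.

Cpu = (USL − μ̂) / (3σ̂) = (25.0 − 21.9) / (3 × 1.936) = 0.5337; Cpl = (μ̂ − LSL) / (3σ̂) = (21.9 − 17.7) / (3 × 1.936) = 0.7231; Cpk = min(Cpu, Cpl) = 0.5337

0.534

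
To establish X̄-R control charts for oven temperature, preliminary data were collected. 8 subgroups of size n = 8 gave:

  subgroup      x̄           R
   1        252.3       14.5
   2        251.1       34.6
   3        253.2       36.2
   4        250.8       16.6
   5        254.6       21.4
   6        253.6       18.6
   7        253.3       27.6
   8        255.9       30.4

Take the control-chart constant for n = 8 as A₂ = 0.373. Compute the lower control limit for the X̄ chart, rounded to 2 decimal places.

243.78

X̄̄ = (252.3 + 251.1 + 253.2 + 250.8 + 254.6 + 253.6 + 253.3 + 255.9) / 8 = 2024.8000 / 8 = 253.1000
R̄ = (14.5 + 34.6 + 36.2 + 16.6 + 21.4 + 18.6 + 27.6 + 30.4) / 8 = 199.9000 / 8 = 24.9875
LCL = X̄̄ − A₂·R̄ = 253.1000 − 0.373 × 24.9875 = 243.7797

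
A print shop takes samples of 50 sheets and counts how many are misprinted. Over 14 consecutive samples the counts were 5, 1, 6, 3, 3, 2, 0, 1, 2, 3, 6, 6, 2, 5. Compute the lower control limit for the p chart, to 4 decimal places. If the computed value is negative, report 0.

0.0000

p̄ = Σdᵢ / (k·n) = 45 / (14 × 50) = 0.06429
LCL = p̄ − 3·√(p̄(1−p̄)/n) = 0.06429 − 3 × 0.03469 = -0.03977 → 0 (negative, so LCL = 0)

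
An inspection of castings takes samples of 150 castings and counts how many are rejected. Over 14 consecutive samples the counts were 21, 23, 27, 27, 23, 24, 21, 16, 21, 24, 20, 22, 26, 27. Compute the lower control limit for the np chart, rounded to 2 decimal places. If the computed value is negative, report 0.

9.76

p̄ = Σdᵢ / (k·n) = 322 / (14 × 150) = 0.15333
LCL = np̄ − 3·√(np̄(1−p̄)) = 23.0000 − 3 × 4.4129 = 9.7614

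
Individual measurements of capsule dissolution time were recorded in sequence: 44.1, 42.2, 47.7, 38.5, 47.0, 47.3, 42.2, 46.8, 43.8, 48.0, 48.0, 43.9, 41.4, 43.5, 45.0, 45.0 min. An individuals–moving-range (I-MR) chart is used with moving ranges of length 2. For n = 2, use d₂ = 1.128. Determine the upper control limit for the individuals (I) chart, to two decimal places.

X̄ = (44.1 + 42.2 + 47.7 + 38.5 + 47.0 + 47.3 + 42.2 + 46.8 + 43.8 + 48.0 + 48.0 + 43.9 + 41.4 + 43.5 + 45.0 + 45.0) / 16 = 44.6500
Moving ranges: 1.9, 5.5, 9.2, 8.5, 0.3, 5.1, 4.6, 3.0, 4.2, 0.0, 4.1, 2.5, 2.1, 1.5, 0.0; M̄R̄ = 52.5000 / 15 = 3.5000
UCL = X̄ + 3·M̄R̄/d₂ = 44.6500 + 3 × 3.5000 / 1.128 = 53.9585

53.96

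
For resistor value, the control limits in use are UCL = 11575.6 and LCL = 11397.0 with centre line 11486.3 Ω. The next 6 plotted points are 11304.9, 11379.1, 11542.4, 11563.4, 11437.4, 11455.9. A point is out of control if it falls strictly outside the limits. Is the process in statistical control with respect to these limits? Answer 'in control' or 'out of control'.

Compare each point to [11397.0, 11575.6]: sample 1 = 11304.9 < LCL; sample 2 = 11379.1 < LCL.

out of control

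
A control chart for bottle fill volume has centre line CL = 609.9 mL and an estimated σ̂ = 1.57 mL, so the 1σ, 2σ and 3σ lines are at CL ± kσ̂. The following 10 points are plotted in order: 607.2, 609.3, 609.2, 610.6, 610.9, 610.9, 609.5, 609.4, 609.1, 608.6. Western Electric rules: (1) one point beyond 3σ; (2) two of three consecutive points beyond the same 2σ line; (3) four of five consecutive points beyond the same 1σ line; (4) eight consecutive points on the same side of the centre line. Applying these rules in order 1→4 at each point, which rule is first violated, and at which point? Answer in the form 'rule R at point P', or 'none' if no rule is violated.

none

Zone of each point (C = within 1σ̂, B = 1σ̂–2σ̂, A = 2σ̂–3σ̂, * = beyond 3σ̂; sign = side of CL): 1:-B, 2:-C, 3:-C, 4:+C, 5:+C, 6:+C, 7:-C, 8:-C, 9:-C, 10:-C
No rule fires across all 10 points.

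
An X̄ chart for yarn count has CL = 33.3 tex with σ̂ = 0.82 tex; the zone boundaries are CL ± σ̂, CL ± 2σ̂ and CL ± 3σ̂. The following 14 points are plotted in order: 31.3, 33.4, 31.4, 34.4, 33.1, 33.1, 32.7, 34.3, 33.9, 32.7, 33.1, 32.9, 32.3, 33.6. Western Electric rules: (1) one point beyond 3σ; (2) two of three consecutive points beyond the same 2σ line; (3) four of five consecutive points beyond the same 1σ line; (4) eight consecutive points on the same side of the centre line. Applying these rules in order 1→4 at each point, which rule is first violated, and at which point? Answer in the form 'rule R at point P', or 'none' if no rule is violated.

rule 2 at point 3

Zone of each point (C = within 1σ̂, B = 1σ̂–2σ̂, A = 2σ̂–3σ̂, * = beyond 3σ̂; sign = side of CL): 1:-A, 2:+C, 3:-A, 4:+B, 5:-C, 6:-C, 7:-C, 8:+B, 9:+C, 10:-C, 11:-C, 12:-C, 13:-B, 14:+C
Rule 2 (two of three consecutive points beyond the same 2σ limit) is satisfied at point 3.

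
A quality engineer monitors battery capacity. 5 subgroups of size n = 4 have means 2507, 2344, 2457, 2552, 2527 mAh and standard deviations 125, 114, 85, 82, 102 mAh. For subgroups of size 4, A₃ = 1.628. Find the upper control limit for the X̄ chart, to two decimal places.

X̄̄ = (2507 + 2344 + 2457 + 2552 + 2527) / 5 = 2477.4000
s̄ = (125 + 114 + 85 + 82 + 102) / 5 = 101.6000
UCL = X̄̄ + A₃·s̄ = 2477.4000 + 1.628 × 101.6000 = 2642.8048

2642.80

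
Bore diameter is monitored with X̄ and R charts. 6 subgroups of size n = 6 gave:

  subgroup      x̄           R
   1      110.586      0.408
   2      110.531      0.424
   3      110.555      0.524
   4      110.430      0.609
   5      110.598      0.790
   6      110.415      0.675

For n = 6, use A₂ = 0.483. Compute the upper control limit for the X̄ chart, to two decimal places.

110.80

X̄̄ = (110.586 + 110.531 + 110.555 + 110.430 + 110.598 + 110.415) / 6 = 663.1150 / 6 = 110.5192
R̄ = (0.408 + 0.424 + 0.524 + 0.609 + 0.790 + 0.675) / 6 = 3.4300 / 6 = 0.5717
UCL = X̄̄ + A₂·R̄ = 110.5192 + 0.483 × 0.5717 = 110.7953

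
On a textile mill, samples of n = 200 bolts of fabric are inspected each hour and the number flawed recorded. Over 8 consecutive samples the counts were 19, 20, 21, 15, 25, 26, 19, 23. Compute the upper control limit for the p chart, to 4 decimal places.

p̄ = Σdᵢ / (k·n) = 168 / (8 × 200) = 0.10500
UCL = p̄ + 3·√(p̄(1−p̄)/n) = 0.10500 + 3 × √(0.10500×0.89500/200) = 0.10500 + 3 × 0.02168 = 0.17003

0.1700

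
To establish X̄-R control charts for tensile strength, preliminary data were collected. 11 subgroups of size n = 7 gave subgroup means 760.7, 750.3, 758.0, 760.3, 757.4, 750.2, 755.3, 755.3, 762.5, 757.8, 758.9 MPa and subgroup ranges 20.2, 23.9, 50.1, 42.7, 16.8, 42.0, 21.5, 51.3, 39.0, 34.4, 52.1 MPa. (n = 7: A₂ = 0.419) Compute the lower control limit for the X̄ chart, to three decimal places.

X̄̄ = (760.7 + 750.3 + 758.0 + 760.3 + 757.4 + 750.2 + 755.3 + 755.3 + 762.5 + 757.8 + 758.9) / 11 = 8326.7000 / 11 = 756.9727
R̄ = (20.2 + 23.9 + 50.1 + 42.7 + 16.8 + 42.0 + 21.5 + 51.3 + 39.0 + 34.4 + 52.1) / 11 = 394.0000 / 11 = 35.8182
LCL = X̄̄ − A₂·R̄ = 756.9727 − 0.419 × 35.8182 = 741.9649

741.965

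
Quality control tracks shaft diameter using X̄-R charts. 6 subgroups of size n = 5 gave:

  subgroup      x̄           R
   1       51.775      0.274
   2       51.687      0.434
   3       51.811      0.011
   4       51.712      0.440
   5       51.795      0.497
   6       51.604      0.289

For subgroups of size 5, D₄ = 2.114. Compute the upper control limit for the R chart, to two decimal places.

R̄ = (0.274 + 0.434 + 0.011 + 0.440 + 0.497 + 0.289) / 6 = 1.9450 / 6 = 0.3242
UCL_R = D₄·R̄ = 2.114 × 0.3242 = 0.6853

0.69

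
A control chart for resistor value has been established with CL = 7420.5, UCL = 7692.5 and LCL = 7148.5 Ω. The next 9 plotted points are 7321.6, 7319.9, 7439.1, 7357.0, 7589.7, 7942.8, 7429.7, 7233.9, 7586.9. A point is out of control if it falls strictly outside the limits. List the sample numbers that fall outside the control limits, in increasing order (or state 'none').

Compare each point to [7148.5, 7692.5]: sample 6 = 7942.8 > UCL.

6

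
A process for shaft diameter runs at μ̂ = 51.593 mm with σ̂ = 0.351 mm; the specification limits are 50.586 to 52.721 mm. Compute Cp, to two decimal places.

Cp = (USL − LSL) / (6σ̂) = (52.721 − 50.586) / (6 × 0.351) = 2.1350 / 2.1060 = 1.0138

1.01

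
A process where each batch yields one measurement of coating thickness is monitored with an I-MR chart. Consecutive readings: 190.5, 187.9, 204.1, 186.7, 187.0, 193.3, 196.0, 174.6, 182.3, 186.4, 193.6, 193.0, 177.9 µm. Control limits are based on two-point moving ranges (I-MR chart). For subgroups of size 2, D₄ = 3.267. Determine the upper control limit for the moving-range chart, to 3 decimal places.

Moving ranges: 2.6, 16.2, 17.4, 0.3, 6.3, 2.7, 21.4, 7.7, 4.1, 7.2, 0.6, 15.1; M̄R̄ = 101.6000 / 12 = 8.4667
UCL_MR = D₄·M̄R̄ = 3.267 × 8.4667 = 27.6606

27.661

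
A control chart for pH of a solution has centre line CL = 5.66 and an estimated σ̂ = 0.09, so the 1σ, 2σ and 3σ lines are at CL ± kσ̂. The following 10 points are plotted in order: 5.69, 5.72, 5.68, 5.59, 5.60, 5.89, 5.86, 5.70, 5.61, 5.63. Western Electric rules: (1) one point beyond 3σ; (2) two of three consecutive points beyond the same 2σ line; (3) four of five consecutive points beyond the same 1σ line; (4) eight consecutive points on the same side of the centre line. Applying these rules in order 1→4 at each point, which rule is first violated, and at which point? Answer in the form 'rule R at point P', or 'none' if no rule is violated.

Zone of each point (C = within 1σ̂, B = 1σ̂–2σ̂, A = 2σ̂–3σ̂, * = beyond 3σ̂; sign = side of CL): 1:+C, 2:+C, 3:+C, 4:-C, 5:-C, 6:+A, 7:+A, 8:+C, 9:-C, 10:-C
Rule 2 (two of three consecutive points beyond the same 2σ limit) is satisfied at point 7.

rule 2 at point 7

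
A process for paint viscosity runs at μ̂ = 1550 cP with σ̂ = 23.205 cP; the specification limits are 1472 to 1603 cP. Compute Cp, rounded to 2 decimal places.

0.94

Cp = (USL − LSL) / (6σ̂) = (1603 − 1472) / (6 × 23.205) = 131.0000 / 139.2300 = 0.9409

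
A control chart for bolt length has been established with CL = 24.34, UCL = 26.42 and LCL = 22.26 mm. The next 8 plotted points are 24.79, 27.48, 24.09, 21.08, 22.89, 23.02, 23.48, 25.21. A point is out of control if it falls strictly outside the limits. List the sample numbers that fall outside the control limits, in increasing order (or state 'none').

Compare each point to [22.26, 26.42]: sample 2 = 27.48 > UCL; sample 4 = 21.08 < LCL.

2, 4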